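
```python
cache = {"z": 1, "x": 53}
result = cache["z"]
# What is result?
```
Trace:
  cache={'z': 1, 'x': 53}
  cache={'z': 1, 'x': 53}, result=1

Final answer: 1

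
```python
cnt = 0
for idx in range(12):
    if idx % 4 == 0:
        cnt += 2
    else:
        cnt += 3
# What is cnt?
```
Trace:
  cnt=0
  cnt=2, idx=0
  cnt=5, idx=1
  cnt=8, idx=2
  cnt=11, idx=3
  cnt=13, idx=4
  cnt=16, idx=5
  cnt=19, idx=6
  cnt=22, idx=7
  cnt=24, idx=8
  cnt=27, idx=9
  cnt=30, idx=10
  cnt=33, idx=11

Final answer: 33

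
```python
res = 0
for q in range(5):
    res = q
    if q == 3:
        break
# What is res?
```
Trace:
  res=0
  res=0, q=0
  res=1, q=1
  res=2, q=2
  res=3, q=3

Final answer: 3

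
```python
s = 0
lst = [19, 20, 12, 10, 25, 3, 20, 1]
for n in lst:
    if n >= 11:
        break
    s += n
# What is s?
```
Trace:
  s=0
  s=0, n=19

Final answer: 0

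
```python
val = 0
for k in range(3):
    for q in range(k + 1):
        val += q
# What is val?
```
Trace:
  val=0
  val=0, k=0, q=0
  val=0, k=1, q=0
  val=1, k=1, q=1
  val=1, k=2, q=0
  val=2, k=2, q=1
  val=4, k=2, q=2

Final answer: 4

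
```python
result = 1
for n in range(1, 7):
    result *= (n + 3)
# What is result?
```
Trace:
  result=1
  result=4, n=1
  result=20, n=2
  result=120, n=3
  result=840, n=4
  result=6720, n=5
  result=60480, n=6

Final answer: 60480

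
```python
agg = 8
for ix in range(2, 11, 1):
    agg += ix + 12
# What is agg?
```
Trace:
  agg=8
  agg=22, ix=2
  agg=37, ix=3
  agg=53, ix=4
  agg=70, ix=5
  agg=88, ix=6
  agg=107, ix=7
  agg=127, ix=8
  agg=148, ix=9
  agg=170, ix=10

Final answer: 170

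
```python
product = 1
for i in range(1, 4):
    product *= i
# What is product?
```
Trace:
  product=1
  product=1, i=1
  product=2, i=2
  product=6, i=3

Final answer: 6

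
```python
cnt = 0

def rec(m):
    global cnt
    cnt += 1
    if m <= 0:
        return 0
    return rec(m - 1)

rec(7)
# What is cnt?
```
Call trace:
rec(m=7)
  rec(m=6)
    rec(m=5)
      rec(m=4)
        rec(m=3)
          rec(m=2)
            rec(m=1)
              rec(m=0)
              -> return 0
            -> return 0
          -> return 0
        -> return 0
      -> return 0
    -> return 0
  -> return 0
-> return 0

cnt is incremented once per call. rec is entered once for each m = 7, 6, 5, 4, 3, 2, 1, 0 (the m <= 0 call returns without recursing), i.e. 7 + 1 calls.
cnt = 8

Final answer: 8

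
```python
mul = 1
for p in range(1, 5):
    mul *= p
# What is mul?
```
Trace:
  mul=1
  mul=1, p=1
  mul=2, p=2
  mul=6, p=3
  mul=24, p=4

Final answer: 24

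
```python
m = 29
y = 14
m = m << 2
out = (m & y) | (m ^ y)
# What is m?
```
Trace:
  m=29
  m=29, y=14
  m=116, y=14
  m=116, y=14, out=126

Final answer: 116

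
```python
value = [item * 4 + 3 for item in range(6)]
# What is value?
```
Trace:
  item=0
  item=1
  item=2
  item=3
  item=4
  item=5
  value=[3, 7, 11, 15, 19, 23]

Final answer: [3, 7, 11, 15, 19, 23]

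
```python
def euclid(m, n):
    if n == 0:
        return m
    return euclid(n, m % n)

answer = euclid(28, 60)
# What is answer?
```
Call trace:
euclid(m=28, n=60)
  euclid(m=60, n=28)
    euclid(m=28, n=4)
      euclid(m=4, n=0)
      -> return 4
    -> return 4
  -> return 4
-> return 4

Final answer: 4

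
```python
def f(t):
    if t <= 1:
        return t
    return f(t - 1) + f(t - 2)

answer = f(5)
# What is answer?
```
Call trace (a repeated sub-call is expanded the first time; later identical calls just restate its return value):
f(t=5)
  f(t=4)
    f(t=3)
      f(t=2)
        f(t=1)
        -> return 1
        f(t=0)
        -> return 0
      -> return 1
      f(t=1)
      -> return 1
    -> return 2
    f(t=2) -> return 1  (same call as traced above)
  -> return 3
  f(t=3) -> return 2  (same call as traced above)
-> return 5

Final answer: 5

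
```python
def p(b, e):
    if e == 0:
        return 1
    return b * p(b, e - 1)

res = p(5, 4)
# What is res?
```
Call trace:
p(b=5, e=4)
  p(b=5, e=3)
    p(b=5, e=2)
      p(b=5, e=1)
        p(b=5, e=0)
        -> return 1
      -> return 5
    -> return 25
  -> return 125
-> return 625

Final answer: 625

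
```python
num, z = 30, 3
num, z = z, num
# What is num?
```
Trace:
  num=30, z=3
  num=3, z=30

Final answer: 3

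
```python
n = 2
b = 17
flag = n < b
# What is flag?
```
Trace:
  n=2
  n=2, b=17
  n=2, b=17, flag=True

Final answer: True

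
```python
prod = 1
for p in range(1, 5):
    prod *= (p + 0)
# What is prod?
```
Trace:
  prod=1
  prod=1, p=1
  prod=2, p=2
  prod=6, p=3
  prod=24, p=4

Final answer: 24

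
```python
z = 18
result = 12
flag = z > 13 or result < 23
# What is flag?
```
Trace:
  z=18
  z=18, result=12
  z=18, result=12, flag=True

Final answer: True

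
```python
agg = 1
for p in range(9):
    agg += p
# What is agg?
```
Trace:
  agg=1
  agg=1, p=0
  agg=2, p=1
  agg=4, p=2
  agg=7, p=3
  agg=11, p=4
  agg=16, p=5
  agg=22, p=6
  agg=29, p=7
  agg=37, p=8

Final answer: 37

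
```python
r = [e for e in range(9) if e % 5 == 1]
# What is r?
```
Trace:
  e=0
  e=1
  e=2
  e=3
  e=4
  e=5
  e=6
  e=7
  e=8
  r=[1, 6]

Final answer: [1, 6]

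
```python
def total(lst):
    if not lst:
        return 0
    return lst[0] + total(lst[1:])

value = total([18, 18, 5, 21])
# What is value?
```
Call trace:
total(lst=[18, 18, 5, 21])
  total(lst=[18, 5, 21])
    total(lst=[5, 21])
      total(lst=[21])
        total(lst=[])
        -> return 0
      -> return 21
    -> return 26
  -> return 44
-> return 62

Final answer: 62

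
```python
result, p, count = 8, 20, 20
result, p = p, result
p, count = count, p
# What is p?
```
Trace:
  result=8, p=20, count=20
  result=20, p=8, count=20
  result=20, p=20, count=8

Final answer: 20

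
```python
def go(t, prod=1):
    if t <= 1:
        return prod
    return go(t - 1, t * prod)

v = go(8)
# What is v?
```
Call trace:
go(t=8, prod=1)
  go(t=7, prod=8)
    go(t=6, prod=56)
      go(t=5, prod=336)
        go(t=4, prod=1680)
          go(t=3, prod=6720)
            go(t=2, prod=20160)
              go(t=1, prod=40320)
              -> return 40320
            -> return 40320
          -> return 40320
        -> return 40320
      -> return 40320
    -> return 40320
  -> return 40320
-> return 40320

Final answer: 40320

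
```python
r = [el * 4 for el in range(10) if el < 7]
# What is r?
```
Trace:
  el=0
  el=1
  el=2
  el=3
  el=4
  el=5
  el=6
  el=7
  el=8
  el=9
  r=[0, 4, 8, 12, 16, 20, 24]

Final answer: [0, 4, 8, 12, 16, 20, 24]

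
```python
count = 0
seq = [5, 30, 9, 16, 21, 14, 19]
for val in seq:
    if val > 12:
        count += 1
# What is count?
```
Trace:
  count=0
  count=0, val=5
  count=1, val=30
  count=1, val=9
  count=2, val=16
  count=3, val=21
  count=4, val=14
  count=5, val=19

Final answer: 5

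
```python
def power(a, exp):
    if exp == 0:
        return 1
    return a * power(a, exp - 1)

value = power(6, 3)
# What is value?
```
Call trace:
power(a=6, exp=3)
  power(a=6, exp=2)
    power(a=6, exp=1)
      power(a=6, exp=0)
      -> return 1
    -> return 6
  -> return 36
-> return 216

Final answer: 216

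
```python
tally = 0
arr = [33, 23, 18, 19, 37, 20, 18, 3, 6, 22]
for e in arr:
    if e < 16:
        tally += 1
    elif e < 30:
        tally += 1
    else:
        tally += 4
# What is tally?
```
Trace:
  tally=0
  tally=4, e=33
  tally=5, e=23
  tally=6, e=18
  tally=7, e=19
  tally=11, e=37
  tally=12, e=20
  tally=13, e=18
  tally=14, e=3
  tally=15, e=6
  tally=16, e=22

Final answer: 16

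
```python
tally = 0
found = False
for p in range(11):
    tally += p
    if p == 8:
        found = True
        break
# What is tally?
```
Trace:
  tally=0
  tally=0, found=False
  tally=0, found=False, p=0
  tally=1, found=False, p=1
  tally=3, found=False, p=2
  tally=6, found=False, p=3
  tally=10, found=False, p=4
  tally=15, found=False, p=5
  tally=21, found=False, p=6
  tally=28, found=False, p=7
  tally=36, found=True, p=8

Final answer: 36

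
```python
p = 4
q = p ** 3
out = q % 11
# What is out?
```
Trace:
  p=4
  p=4, q=64
  p=4, q=64, out=9

Final answer: 9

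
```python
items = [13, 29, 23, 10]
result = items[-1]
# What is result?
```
Trace:
  items=[13, 29, 23, 10]
  items=[13, 29, 23, 10], result=10

Final answer: 10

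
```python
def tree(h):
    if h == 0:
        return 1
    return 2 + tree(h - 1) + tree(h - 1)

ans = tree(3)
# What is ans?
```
Call trace (a repeated sub-call is expanded the first time; later identical calls just restate its return value):
tree(h=3)
  tree(h=2)
    tree(h=1)
      tree(h=0)
      -> return 1
      tree(h=0)
      -> return 1
    -> return 4
    tree(h=1) -> return 4  (same call as traced above)
  -> return 10
  tree(h=2) -> return 10  (same call as traced above)
-> return 22

Final answer: 22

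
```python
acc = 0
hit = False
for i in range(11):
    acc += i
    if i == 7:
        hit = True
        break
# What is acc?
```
Trace:
  acc=0
  acc=0, hit=False
  acc=0, hit=False, i=0
  acc=1, hit=False, i=1
  acc=3, hit=False, i=2
  acc=6, hit=False, i=3
  acc=10, hit=False, i=4
  acc=15, hit=False, i=5
  acc=21, hit=False, i=6
  acc=28, hit=True, i=7

Final answer: 28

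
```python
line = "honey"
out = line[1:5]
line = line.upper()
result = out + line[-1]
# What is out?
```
Trace:
  line='honey'
  line='honey', out='oney'
  line='HONEY', out='oney'
  line='HONEY', out='oney', result='oneyY'

Final answer: 'oney'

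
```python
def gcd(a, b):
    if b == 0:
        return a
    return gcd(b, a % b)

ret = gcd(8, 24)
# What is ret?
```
Call trace:
gcd(a=8, b=24)
  gcd(a=24, b=8)
    gcd(a=8, b=0)
    -> return 8
  -> return 8
-> return 8

Final answer: 8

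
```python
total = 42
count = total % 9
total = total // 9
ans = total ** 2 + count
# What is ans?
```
Trace:
  total=42
  total=42, count=6
  total=4, count=6
  total=4, count=6, ans=22

Final answer: 22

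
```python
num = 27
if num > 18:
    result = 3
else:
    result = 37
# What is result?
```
Trace:
  num=27
  num=27, result=3

Final answer: 3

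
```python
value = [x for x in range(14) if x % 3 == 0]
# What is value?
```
Trace:
  x=0
  x=1
  x=2
  x=3
  x=4
  x=5
  x=6
  x=7
  x=8
  x=9
  x=10
  x=11
  x=12
  x=13
  value=[0, 3, 6, 9, 12]

Final answer: [0, 3, 6, 9, 12]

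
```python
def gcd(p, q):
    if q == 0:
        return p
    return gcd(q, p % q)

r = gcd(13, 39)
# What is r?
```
Call trace:
gcd(p=13, q=39)
  gcd(p=39, q=13)
    gcd(p=13, q=0)
    -> return 13
  -> return 13
-> return 13

Final answer: 13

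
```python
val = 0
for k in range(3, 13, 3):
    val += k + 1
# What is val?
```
Trace:
  val=0
  val=4, k=3
  val=11, k=6
  val=21, k=9
  val=34, k=12

Final answer: 34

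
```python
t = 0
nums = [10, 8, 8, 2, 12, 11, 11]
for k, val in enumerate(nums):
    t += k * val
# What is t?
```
Trace:
  t=0
  t=0, k=0, val=10
  t=8, k=1, val=8
  t=24, k=2, val=8
  t=30, k=3, val=2
  t=78, k=4, val=12
  t=133, k=5, val=11
  t=199, k=6, val=11

Final answer: 199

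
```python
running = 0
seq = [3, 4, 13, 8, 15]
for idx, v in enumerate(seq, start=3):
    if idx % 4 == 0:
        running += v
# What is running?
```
Trace:
  running=0
  running=0, idx=3, v=3
  running=4, idx=4, v=4
  running=4, idx=5, v=13
  running=4, idx=6, v=8
  running=4, idx=7, v=15

Final answer: 4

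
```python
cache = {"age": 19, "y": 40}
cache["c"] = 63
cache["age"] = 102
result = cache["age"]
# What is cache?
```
Trace:
  cache={'age': 19, 'y': 40}
  cache={'age': 19, 'y': 40, 'c': 63}
  cache={'age': 102, 'y': 40, 'c': 63}
  cache={'age': 102, 'y': 40, 'c': 63}, result=102

Final answer: {'age': 102, 'y': 40, 'c': 63}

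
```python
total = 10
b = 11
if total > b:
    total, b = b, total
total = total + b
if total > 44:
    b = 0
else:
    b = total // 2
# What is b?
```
Trace:
  total=10
  total=10, b=11
  total=10, b=11
  total=21, b=11
  total=21, b=10

Final answer: 10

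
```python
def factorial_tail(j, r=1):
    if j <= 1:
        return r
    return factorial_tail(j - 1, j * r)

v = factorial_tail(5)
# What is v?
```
Call trace:
factorial_tail(j=5, r=1)
  factorial_tail(j=4, r=5)
    factorial_tail(j=3, r=20)
      factorial_tail(j=2, r=60)
        factorial_tail(j=1, r=120)
        -> return 120
      -> return 120
    -> return 120
  -> return 120
-> return 120

Final answer: 120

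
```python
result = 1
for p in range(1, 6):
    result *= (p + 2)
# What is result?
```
Trace:
  result=1
  result=3, p=1
  result=12, p=2
  result=60, p=3
  result=360, p=4
  result=2520, p=5

Final answer: 2520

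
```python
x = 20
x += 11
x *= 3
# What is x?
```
Trace:
  x=20
  x=31
  x=93

Final answer: 93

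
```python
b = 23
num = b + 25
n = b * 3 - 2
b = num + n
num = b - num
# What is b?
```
Trace:
  b=23
  b=23, num=48
  b=23, num=48, n=67
  b=115, num=48, n=67
  b=115, num=67, n=67

Final answer: 115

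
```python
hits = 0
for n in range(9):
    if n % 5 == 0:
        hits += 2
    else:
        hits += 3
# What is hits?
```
Trace:
  hits=0
  hits=2, n=0
  hits=5, n=1
  hits=8, n=2
  hits=11, n=3
  hits=14, n=4
  hits=16, n=5
  hits=19, n=6
  hits=22, n=7
  hits=25, n=8

Final answer: 25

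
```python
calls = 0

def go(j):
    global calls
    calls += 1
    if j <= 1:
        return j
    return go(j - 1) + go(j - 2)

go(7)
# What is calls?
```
Call trace (a repeated sub-call is expanded the first time; later identical calls just restate its return value):
go(j=7)
  go(j=6)
    go(j=5)
      go(j=4)
        go(j=3)
          go(j=2)
            go(j=1)
            -> return 1
            go(j=0)
            -> return 0
          -> return 1
          go(j=1)
          -> return 1
        -> return 2
        go(j=2) -> return 1  (same call as traced above)
      -> return 3
      go(j=3) -> return 2  (same call as traced above)
    -> return 5
    go(j=4) -> return 3  (same call as traced above)
  -> return 8
  go(j=5) -> return 5  (same call as traced above)
-> return 13

calls is incremented once per call, so count the calls in each subtree. Let C(j) = number of calls made by go(j).
C(0) = C(1) = 1 (base case, no recursion); C(j) = 1 + C(j - 1) + C(j - 2) otherwise.
C(2) = 1 + C(1) + C(0) = 1 + 1 + 1 = 3
C(3) = 1 + C(2) + C(1) = 1 + 3 + 1 = 5
C(4) = 1 + C(3) + C(2) = 1 + 5 + 3 = 9
C(5) = 1 + C(4) + C(3) = 1 + 9 + 5 = 15
C(6) = 1 + C(5) + C(4) = 1 + 15 + 9 = 25
C(7) = 1 + C(6) + C(5) = 1 + 25 + 15 = 41
calls = C(7) = 41

Final answer: 41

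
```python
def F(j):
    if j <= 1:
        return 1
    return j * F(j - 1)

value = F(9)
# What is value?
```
Call trace:
F(j=9)
  F(j=8)
    F(j=7)
      F(j=6)
        F(j=5)
          F(j=4)
            F(j=3)
              F(j=2)
                F(j=1)
                -> return 1
              -> return 2
            -> return 6
          -> return 24
        -> return 120
      -> return 720
    -> return 5040
  -> return 40320
-> return 362880

Final answer: 362880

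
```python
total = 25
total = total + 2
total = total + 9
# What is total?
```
Trace:
  total=25
  total=27
  total=36

Final answer: 36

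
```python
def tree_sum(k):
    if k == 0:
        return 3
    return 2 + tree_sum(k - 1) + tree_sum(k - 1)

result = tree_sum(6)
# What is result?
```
Call trace (a repeated sub-call is expanded the first time; later identical calls just restate its return value):
tree_sum(k=6)
  tree_sum(k=5)
    tree_sum(k=4)
      tree_sum(k=3)
        tree_sum(k=2)
          tree_sum(k=1)
            tree_sum(k=0)
            -> return 3
            tree_sum(k=0)
            -> return 3
          -> return 8
          tree_sum(k=1) -> return 8  (same call as traced above)
        -> return 18
        tree_sum(k=2) -> return 18  (same call as traced above)
      -> return 38
      tree_sum(k=3) -> return 38  (same call as traced above)
    -> return 78
    tree_sum(k=4) -> return 78  (same call as traced above)
  -> return 158
  tree_sum(k=5) -> return 158  (same call as traced above)
-> return 318

Final answer: 318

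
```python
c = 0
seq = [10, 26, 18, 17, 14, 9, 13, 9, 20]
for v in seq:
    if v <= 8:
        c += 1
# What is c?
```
Trace:
  c=0
  c=0, v=10
  c=0, v=26
  c=0, v=18
  c=0, v=17
  c=0, v=14
  c=0, v=9
  c=0, v=13
  c=0, v=9
  c=0, v=20

Final answer: 0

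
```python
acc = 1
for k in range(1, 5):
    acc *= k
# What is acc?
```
Trace:
  acc=1
  acc=1, k=1
  acc=2, k=2
  acc=6, k=3
  acc=24, k=4

Final answer: 24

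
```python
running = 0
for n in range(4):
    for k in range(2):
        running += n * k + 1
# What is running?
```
Trace:
  running=0
  running=1, n=0, k=0
  running=2, n=0, k=1
  running=3, n=1, k=0
  running=5, n=1, k=1
  running=6, n=2, k=0
  running=9, n=2, k=1
  running=10, n=3, k=0
  running=14, n=3, k=1

Final answer: 14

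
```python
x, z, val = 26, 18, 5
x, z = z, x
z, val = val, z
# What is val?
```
Trace:
  x=26, z=18, val=5
  x=18, z=26, val=5
  x=18, z=5, val=26

Final answer: 26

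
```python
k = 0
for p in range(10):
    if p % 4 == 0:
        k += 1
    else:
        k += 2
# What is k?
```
Trace:
  k=0
  k=1, p=0
  k=3, p=1
  k=5, p=2
  k=7, p=3
  k=8, p=4
  k=10, p=5
  k=12, p=6
  k=14, p=7
  k=15, p=8
  k=17, p=9

Final answer: 17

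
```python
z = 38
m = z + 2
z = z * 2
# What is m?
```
Trace:
  z=38
  z=38, m=40
  z=76, m=40

Final answer: 40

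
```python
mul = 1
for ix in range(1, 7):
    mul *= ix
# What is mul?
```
Trace:
  mul=1
  mul=1, ix=1
  mul=2, ix=2
  mul=6, ix=3
  mul=24, ix=4
  mul=120, ix=5
  mul=720, ix=6

Final answer: 720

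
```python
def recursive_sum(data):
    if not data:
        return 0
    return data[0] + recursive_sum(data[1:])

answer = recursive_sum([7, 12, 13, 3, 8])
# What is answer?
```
Call trace:
recursive_sum(data=[7, 12, 13, 3, 8])
  recursive_sum(data=[12, 13, 3, 8])
    recursive_sum(data=[13, 3, 8])
      recursive_sum(data=[3, 8])
        recursive_sum(data=[8])
          recursive_sum(data=[])
          -> return 0
        -> return 8
      -> return 11
    -> return 24
  -> return 36
-> return 43

Final answer: 43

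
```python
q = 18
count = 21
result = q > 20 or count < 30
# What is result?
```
Trace:
  q=18
  q=18, count=21
  q=18, count=21, result=True

Final answer: True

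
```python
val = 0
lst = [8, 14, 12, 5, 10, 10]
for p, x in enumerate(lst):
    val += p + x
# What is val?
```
Trace:
  val=0
  val=8, p=0, x=8
  val=23, p=1, x=14
  val=37, p=2, x=12
  val=45, p=3, x=5
  val=59, p=4, x=10
  val=74, p=5, x=10

Final answer: 74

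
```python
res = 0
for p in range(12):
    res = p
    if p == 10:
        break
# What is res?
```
Trace:
  res=0
  res=0, p=0
  res=1, p=1
  res=2, p=2
  res=3, p=3
  res=4, p=4
  res=5, p=5
  res=6, p=6
  res=7, p=7
  res=8, p=8
  res=9, p=9
  res=10, p=10

Final answer: 10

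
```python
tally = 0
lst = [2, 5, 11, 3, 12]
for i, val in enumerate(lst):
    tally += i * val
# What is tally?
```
Trace:
  tally=0
  tally=0, i=0, val=2
  tally=5, i=1, val=5
  tally=27, i=2, val=11
  tally=36, i=3, val=3
  tally=84, i=4, val=12

Final answer: 84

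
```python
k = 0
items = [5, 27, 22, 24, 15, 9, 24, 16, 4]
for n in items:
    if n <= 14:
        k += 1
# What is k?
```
Trace:
  k=0
  k=1, n=5
  k=1, n=27
  k=1, n=22
  k=1, n=24
  k=1, n=15
  k=2, n=9
  k=2, n=24
  k=2, n=16
  k=3, n=4

Final answer: 3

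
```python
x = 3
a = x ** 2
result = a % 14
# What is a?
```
Trace:
  x=3
  x=3, a=9
  x=3, a=9, result=9

Final answer: 9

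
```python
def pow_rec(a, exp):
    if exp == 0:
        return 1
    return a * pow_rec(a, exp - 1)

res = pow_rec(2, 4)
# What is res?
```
Call trace:
pow_rec(a=2, exp=4)
  pow_rec(a=2, exp=3)
    pow_rec(a=2, exp=2)
      pow_rec(a=2, exp=1)
        pow_rec(a=2, exp=0)
        -> return 1
      -> return 2
    -> return 4
  -> return 8
-> return 16

Final answer: 16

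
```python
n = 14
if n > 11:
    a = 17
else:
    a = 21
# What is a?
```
Trace:
  n=14
  n=14, a=17

Final answer: 17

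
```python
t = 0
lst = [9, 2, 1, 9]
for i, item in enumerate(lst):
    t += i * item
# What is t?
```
Trace:
  t=0
  t=0, i=0, item=9
  t=2, i=1, item=2
  t=4, i=2, item=1
  t=31, i=3, item=9

Final answer: 31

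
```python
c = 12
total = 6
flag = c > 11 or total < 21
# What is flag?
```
Trace:
  c=12
  c=12, total=6
  c=12, total=6, flag=True

Final answer: True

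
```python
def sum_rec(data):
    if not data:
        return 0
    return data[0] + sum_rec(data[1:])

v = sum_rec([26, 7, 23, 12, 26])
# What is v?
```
Call trace:
sum_rec(data=[26, 7, 23, 12, 26])
  sum_rec(data=[7, 23, 12, 26])
    sum_rec(data=[23, 12, 26])
      sum_rec(data=[12, 26])
        sum_rec(data=[26])
          sum_rec(data=[])
          -> return 0
        -> return 26
      -> return 38
    -> return 61
  -> return 68
-> return 94

Final answer: 94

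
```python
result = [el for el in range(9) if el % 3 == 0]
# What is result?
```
Trace:
  el=0
  el=1
  el=2
  el=3
  el=4
  el=5
  el=6
  el=7
  el=8
  result=[0, 3, 6]

Final answer: [0, 3, 6]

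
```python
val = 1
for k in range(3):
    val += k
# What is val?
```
Trace:
  val=1
  val=1, k=0
  val=2, k=1
  val=4, k=2

Final answer: 4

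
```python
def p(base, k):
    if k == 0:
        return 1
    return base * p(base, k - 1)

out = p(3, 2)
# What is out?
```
Call trace:
p(base=3, k=2)
  p(base=3, k=1)
    p(base=3, k=0)
    -> return 1
  -> return 3
-> return 9

Final answer: 9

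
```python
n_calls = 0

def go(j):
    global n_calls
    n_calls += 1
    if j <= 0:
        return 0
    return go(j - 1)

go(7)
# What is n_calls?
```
Call trace:
go(j=7)
  go(j=6)
    go(j=5)
      go(j=4)
        go(j=3)
          go(j=2)
            go(j=1)
              go(j=0)
              -> return 0
            -> return 0
          -> return 0
        -> return 0
      -> return 0
    -> return 0
  -> return 0
-> return 0

n_calls is incremented once per call. go is entered once for each j = 7, 6, 5, 4, 3, 2, 1, 0 (the j <= 0 call returns without recursing), i.e. 7 + 1 calls.
n_calls = 8

Final answer: 8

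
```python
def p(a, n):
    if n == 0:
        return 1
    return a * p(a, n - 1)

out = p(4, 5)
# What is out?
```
Call trace:
p(a=4, n=5)
  p(a=4, n=4)
    p(a=4, n=3)
      p(a=4, n=2)
        p(a=4, n=1)
          p(a=4, n=0)
          -> return 1
        -> return 4
      -> return 16
    -> return 64
  -> return 256
-> return 1024

Final answer: 1024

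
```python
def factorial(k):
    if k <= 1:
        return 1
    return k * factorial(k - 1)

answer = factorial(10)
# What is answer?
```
Call trace:
factorial(k=10)
  factorial(k=9)
    factorial(k=8)
      factorial(k=7)
        factorial(k=6)
          factorial(k=5)
            factorial(k=4)
              factorial(k=3)
                factorial(k=2)
                  factorial(k=1)
                  -> return 1
                -> return 2
              -> return 6
            -> return 24
          -> return 120
        -> return 720
      -> return 5040
    -> return 40320
  -> return 362880
-> return 3628800

Final answer: 3628800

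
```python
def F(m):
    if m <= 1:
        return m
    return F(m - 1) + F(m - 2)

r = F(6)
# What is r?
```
Call trace (a repeated sub-call is expanded the first time; later identical calls just restate its return value):
F(m=6)
  F(m=5)
    F(m=4)
      F(m=3)
        F(m=2)
          F(m=1)
          -> return 1
          F(m=0)
          -> return 0
        -> return 1
        F(m=1)
        -> return 1
      -> return 2
      F(m=2) -> return 1  (same call as traced above)
    -> return 3
    F(m=3) -> return 2  (same call as traced above)
  -> return 5
  F(m=4) -> return 3  (same call as traced above)
-> return 8

Final answer: 8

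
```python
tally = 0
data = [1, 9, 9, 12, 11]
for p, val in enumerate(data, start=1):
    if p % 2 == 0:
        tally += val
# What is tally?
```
Trace:
  tally=0
  tally=0, p=1, val=1
  tally=9, p=2, val=9
  tally=9, p=3, val=9
  tally=21, p=4, val=12
  tally=21, p=5, val=11

Final answer: 21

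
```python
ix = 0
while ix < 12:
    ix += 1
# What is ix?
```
Trace:
  ix=0
  ix=1
  ix=2
  ix=3
  ix=4
  ix=5
  ix=6
  ix=7
  ix=8
  ix=9
  ix=10
  ix=11
  ix=12

Final answer: 12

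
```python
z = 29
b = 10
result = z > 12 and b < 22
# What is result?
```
Trace:
  z=29
  z=29, b=10
  z=29, b=10, result=True

Final answer: True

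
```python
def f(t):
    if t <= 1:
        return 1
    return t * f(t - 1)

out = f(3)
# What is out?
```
Call trace:
f(t=3)
  f(t=2)
    f(t=1)
    -> return 1
  -> return 2
-> return 6

Final answer: 6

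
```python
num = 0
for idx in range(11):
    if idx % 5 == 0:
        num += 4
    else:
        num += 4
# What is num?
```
Trace:
  num=0
  num=4, idx=0
  num=8, idx=1
  num=12, idx=2
  num=16, idx=3
  num=20, idx=4
  num=24, idx=5
  num=28, idx=6
  num=32, idx=7
  num=36, idx=8
  num=40, idx=9
  num=44, idx=10

Final answer: 44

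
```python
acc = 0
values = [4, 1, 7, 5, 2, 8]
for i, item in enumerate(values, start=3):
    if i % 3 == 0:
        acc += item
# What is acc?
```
Trace:
  acc=0
  acc=4, i=3, item=4
  acc=4, i=4, item=1
  acc=4, i=5, item=7
  acc=9, i=6, item=5
  acc=9, i=7, item=2
  acc=9, i=8, item=8

Final answer: 9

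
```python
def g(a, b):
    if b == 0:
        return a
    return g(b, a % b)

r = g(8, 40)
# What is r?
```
Call trace:
g(a=8, b=40)
  g(a=40, b=8)
    g(a=8, b=0)
    -> return 8
  -> return 8
-> return 8

Final answer: 8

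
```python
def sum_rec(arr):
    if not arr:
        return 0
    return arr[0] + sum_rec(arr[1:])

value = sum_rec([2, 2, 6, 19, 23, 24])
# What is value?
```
Call trace:
sum_rec(arr=[2, 2, 6, 19, 23, 24])
  sum_rec(arr=[2, 6, 19, 23, 24])
    sum_rec(arr=[6, 19, 23, 24])
      sum_rec(arr=[19, 23, 24])
        sum_rec(arr=[23, 24])
          sum_rec(arr=[24])
            sum_rec(arr=[])
            -> return 0
          -> return 24
        -> return 47
      -> return 66
    -> return 72
  -> return 74
-> return 76

Final answer: 76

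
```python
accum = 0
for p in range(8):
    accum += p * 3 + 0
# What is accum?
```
Trace:
  accum=0
  accum=0, p=0
  accum=3, p=1
  accum=9, p=2
  accum=18, p=3
  accum=30, p=4
  accum=45, p=5
  accum=63, p=6
  accum=84, p=7

Final answer: 84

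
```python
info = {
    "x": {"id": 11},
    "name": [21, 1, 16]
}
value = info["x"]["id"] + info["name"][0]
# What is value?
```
Trace:
  info={'x': {'id': 11}, 'name': [21, 1, 16]}
  info={'x': {'id': 11}, 'name': [21, 1, 16]}, value=32

Final answer: 32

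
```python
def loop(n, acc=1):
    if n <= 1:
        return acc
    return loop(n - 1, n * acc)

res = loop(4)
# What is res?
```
Call trace:
loop(n=4, acc=1)
  loop(n=3, acc=4)
    loop(n=2, acc=12)
      loop(n=1, acc=24)
      -> return 24
    -> return 24
  -> return 24
-> return 24

Final answer: 24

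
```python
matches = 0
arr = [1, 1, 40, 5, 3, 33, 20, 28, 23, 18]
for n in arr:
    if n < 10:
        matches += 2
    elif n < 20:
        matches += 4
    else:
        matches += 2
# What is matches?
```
Trace:
  matches=0
  matches=2, n=1
  matches=4, n=1
  matches=6, n=40
  matches=8, n=5
  matches=10, n=3
  matches=12, n=33
  matches=14, n=20
  matches=16, n=28
  matches=18, n=23
  matches=22, n=18

Final answer: 22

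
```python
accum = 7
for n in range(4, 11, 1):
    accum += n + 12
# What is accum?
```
Trace:
  accum=7
  accum=23, n=4
  accum=40, n=5
  accum=58, n=6
  accum=77, n=7
  accum=97, n=8
  accum=118, n=9
  accum=140, n=10

Final answer: 140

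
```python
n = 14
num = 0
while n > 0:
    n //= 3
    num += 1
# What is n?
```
Trace:
  n=14
  n=14, num=0
  n=4, num=1
  n=1, num=2
  n=0, num=3

Final answer: 0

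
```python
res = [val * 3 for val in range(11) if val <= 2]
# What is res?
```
Trace:
  val=0
  val=1
  val=2
  val=3
  val=4
  val=5
  val=6
  val=7
  val=8
  val=9
  val=10
  res=[0, 3, 6]

Final answer: [0, 3, 6]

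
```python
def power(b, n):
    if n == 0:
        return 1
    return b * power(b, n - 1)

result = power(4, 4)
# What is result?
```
Call trace:
power(b=4, n=4)
  power(b=4, n=3)
    power(b=4, n=2)
      power(b=4, n=1)
        power(b=4, n=0)
        -> return 1
      -> return 4
    -> return 16
  -> return 64
-> return 256

Final answer: 256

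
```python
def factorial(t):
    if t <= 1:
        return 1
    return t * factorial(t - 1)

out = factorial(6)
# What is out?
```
Call trace:
factorial(t=6)
  factorial(t=5)
    factorial(t=4)
      factorial(t=3)
        factorial(t=2)
          factorial(t=1)
          -> return 1
        -> return 2
      -> return 6
    -> return 24
  -> return 120
-> return 720

Final answer: 720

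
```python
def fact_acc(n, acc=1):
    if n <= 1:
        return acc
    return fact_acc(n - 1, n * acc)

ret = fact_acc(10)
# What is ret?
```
Call trace:
fact_acc(n=10, acc=1)
  fact_acc(n=9, acc=10)
    fact_acc(n=8, acc=90)
      fact_acc(n=7, acc=720)
        fact_acc(n=6, acc=5040)
          fact_acc(n=5, acc=30240)
            fact_acc(n=4, acc=151200)
              fact_acc(n=3, acc=604800)
                fact_acc(n=2, acc=1814400)
                  fact_acc(n=1, acc=3628800)
                  -> return 3628800
                -> return 3628800
              -> return 3628800
            -> return 3628800
          -> return 3628800
        -> return 3628800
      -> return 3628800
    -> return 3628800
  -> return 3628800
-> return 3628800

Final answer: 3628800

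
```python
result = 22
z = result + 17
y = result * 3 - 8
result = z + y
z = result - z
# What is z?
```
Trace:
  result=22
  result=22, z=39
  result=22, z=39, y=58
  result=97, z=39, y=58
  result=97, z=58, y=58

Final answer: 58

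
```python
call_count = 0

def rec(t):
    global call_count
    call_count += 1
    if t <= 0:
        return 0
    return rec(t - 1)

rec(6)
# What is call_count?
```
Call trace:
rec(t=6)
  rec(t=5)
    rec(t=4)
      rec(t=3)
        rec(t=2)
          rec(t=1)
            rec(t=0)
            -> return 0
          -> return 0
        -> return 0
      -> return 0
    -> return 0
  -> return 0
-> return 0

call_count is incremented once per call. rec is entered once for each t = 6, 5, 4, 3, 2, 1, 0 (the t <= 0 call returns without recursing), i.e. 6 + 1 calls.
call_count = 7

Final answer: 7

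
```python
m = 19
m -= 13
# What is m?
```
Trace:
  m=19
  m=6

Final answer: 6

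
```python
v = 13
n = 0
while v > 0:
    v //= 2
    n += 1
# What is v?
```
Trace:
  v=13
  v=13, n=0
  v=6, n=1
  v=3, n=2
  v=1, n=3
  v=0, n=4

Final answer: 0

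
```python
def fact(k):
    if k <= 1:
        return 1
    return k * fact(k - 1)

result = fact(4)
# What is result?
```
Call trace:
fact(k=4)
  fact(k=3)
    fact(k=2)
      fact(k=1)
      -> return 1
    -> return 2
  -> return 6
-> return 24

Final answer: 24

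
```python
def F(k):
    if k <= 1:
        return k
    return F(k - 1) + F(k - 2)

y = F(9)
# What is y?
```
Call trace (a repeated sub-call is expanded the first time; later identical calls just restate its return value):
F(k=9)
  F(k=8)
    F(k=7)
      F(k=6)
        F(k=5)
          F(k=4)
            F(k=3)
              F(k=2)
                F(k=1)
                -> return 1
                F(k=0)
                -> return 0
              -> return 1
              F(k=1)
              -> return 1
            -> return 2
            F(k=2) -> return 1  (same call as traced above)
          -> return 3
          F(k=3) -> return 2  (same call as traced above)
        -> return 5
        F(k=4) -> return 3  (same call as traced above)
      -> return 8
      F(k=5) -> return 5  (same call as traced above)
    -> return 13
    F(k=6) -> return 8  (same call as traced above)
  -> return 21
  F(k=7) -> return 13  (same call as traced above)
-> return 34

Final answer: 34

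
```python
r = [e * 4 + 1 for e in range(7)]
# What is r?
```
Trace:
  e=0
  e=1
  e=2
  e=3
  e=4
  e=5
  e=6
  r=[1, 5, 9, 13, 17, 21, 25]

Final answer: [1, 5, 9, 13, 17, 21, 25]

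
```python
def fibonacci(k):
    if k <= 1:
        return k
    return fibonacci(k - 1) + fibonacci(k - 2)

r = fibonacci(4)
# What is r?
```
Call trace (a repeated sub-call is expanded the first time; later identical calls just restate its return value):
fibonacci(k=4)
  fibonacci(k=3)
    fibonacci(k=2)
      fibonacci(k=1)
      -> return 1
      fibonacci(k=0)
      -> return 0
    -> return 1
    fibonacci(k=1)
    -> return 1
  -> return 2
  fibonacci(k=2) -> return 1  (same call as traced above)
-> return 3

Final answer: 3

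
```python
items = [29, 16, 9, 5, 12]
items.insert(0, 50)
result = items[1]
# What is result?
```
Trace:
  items=[29, 16, 9, 5, 12]
  items=[50, 29, 16, 9, 5, 12]
  items=[50, 29, 16, 9, 5, 12], result=29

Final answer: 29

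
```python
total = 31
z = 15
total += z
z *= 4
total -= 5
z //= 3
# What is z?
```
Trace:
  total=31
  total=31, z=15
  total=46, z=15
  total=46, z=60
  total=41, z=60
  total=41, z=20

Final answer: 20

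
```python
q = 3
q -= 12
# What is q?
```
Trace:
  q=3
  q=-9

Final answer: -9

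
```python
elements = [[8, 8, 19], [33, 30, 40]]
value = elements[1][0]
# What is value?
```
Trace:
  elements=[[8, 8, 19], [33, 30, 40]]
  elements=[[8, 8, 19], [33, 30, 40]], value=33

Final answer: 33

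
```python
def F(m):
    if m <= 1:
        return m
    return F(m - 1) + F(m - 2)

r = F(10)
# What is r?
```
Call trace (a repeated sub-call is expanded the first time; later identical calls just restate its return value):
F(m=10)
  F(m=9)
    F(m=8)
      F(m=7)
        F(m=6)
          F(m=5)
            F(m=4)
              F(m=3)
                F(m=2)
                  F(m=1)
                  -> return 1
                  F(m=0)
                  -> return 0
                -> return 1
                F(m=1)
                -> return 1
              -> return 2
              F(m=2) -> return 1  (same call as traced above)
            -> return 3
            F(m=3) -> return 2  (same call as traced above)
          -> return 5
          F(m=4) -> return 3  (same call as traced above)
        -> return 8
        F(m=5) -> return 5  (same call as traced above)
      -> return 13
      F(m=6) -> return 8  (same call as traced above)
    -> return 21
    F(m=7) -> return 13  (same call as traced above)
  -> return 34
  F(m=8) -> return 21  (same call as traced above)
-> return 55

Final answer: 55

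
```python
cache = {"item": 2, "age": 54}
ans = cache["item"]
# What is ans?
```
Trace:
  cache={'item': 2, 'age': 54}
  cache={'item': 2, 'age': 54}, ans=2

Final answer: 2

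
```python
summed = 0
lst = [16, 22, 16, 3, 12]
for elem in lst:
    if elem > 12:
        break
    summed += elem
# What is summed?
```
Trace:
  summed=0
  summed=0, elem=16

Final answer: 0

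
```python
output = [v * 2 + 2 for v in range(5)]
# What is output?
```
Trace:
  v=0
  v=1
  v=2
  v=3
  v=4
  output=[2, 4, 6, 8, 10]

Final answer: [2, 4, 6, 8, 10]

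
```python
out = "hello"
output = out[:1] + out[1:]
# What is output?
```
Trace:
  out='hello'
  out='hello', output='hello'

Final answer: 'hello'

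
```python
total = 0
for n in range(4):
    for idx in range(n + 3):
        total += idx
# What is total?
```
Trace:
  total=0
  total=0, n=0, idx=0
  total=1, n=0, idx=1
  total=3, n=0, idx=2
  total=3, n=1, idx=0
  total=4, n=1, idx=1
  total=6, n=1, idx=2
  total=9, n=1, idx=3
  total=9, n=2, idx=0
  total=10, n=2, idx=1
  total=12, n=2, idx=2
  total=15, n=2, idx=3
  total=19, n=2, idx=4
  total=19, n=3, idx=0
  total=20, n=3, idx=1
  total=22, n=3, idx=2
  total=25, n=3, idx=3
  total=29, n=3, idx=4
  total=34, n=3, idx=5

Final answer: 34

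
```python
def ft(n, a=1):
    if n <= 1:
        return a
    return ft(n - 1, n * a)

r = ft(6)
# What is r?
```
Call trace:
ft(n=6, a=1)
  ft(n=5, a=6)
    ft(n=4, a=30)
      ft(n=3, a=120)
        ft(n=2, a=360)
          ft(n=1, a=720)
          -> return 720
        -> return 720
      -> return 720
    -> return 720
  -> return 720
-> return 720

Final answer: 720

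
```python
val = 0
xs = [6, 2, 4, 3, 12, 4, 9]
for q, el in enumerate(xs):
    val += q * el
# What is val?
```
Trace:
  val=0
  val=0, q=0, el=6
  val=2, q=1, el=2
  val=10, q=2, el=4
  val=19, q=3, el=3
  val=67, q=4, el=12
  val=87, q=5, el=4
  val=141, q=6, el=9

Final answer: 141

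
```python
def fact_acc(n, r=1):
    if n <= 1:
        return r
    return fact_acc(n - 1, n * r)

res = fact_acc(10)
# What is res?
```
Call trace:
fact_acc(n=10, r=1)
  fact_acc(n=9, r=10)
    fact_acc(n=8, r=90)
      fact_acc(n=7, r=720)
        fact_acc(n=6, r=5040)
          fact_acc(n=5, r=30240)
            fact_acc(n=4, r=151200)
              fact_acc(n=3, r=604800)
                fact_acc(n=2, r=1814400)
                  fact_acc(n=1, r=3628800)
                  -> return 3628800
                -> return 3628800
              -> return 3628800
            -> return 3628800
          -> return 3628800
        -> return 3628800
      -> return 3628800
    -> return 3628800
  -> return 3628800
-> return 3628800

Final answer: 3628800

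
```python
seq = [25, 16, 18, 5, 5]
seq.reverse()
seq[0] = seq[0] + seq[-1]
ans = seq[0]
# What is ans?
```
Trace:
  seq=[25, 16, 18, 5, 5]
  seq=[5, 5, 18, 16, 25]
  seq=[30, 5, 18, 16, 25]
  seq=[30, 5, 18, 16, 25], ans=30

Final answer: 30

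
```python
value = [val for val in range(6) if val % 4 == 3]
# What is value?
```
Trace:
  val=0
  val=1
  val=2
  val=3
  val=4
  val=5
  value=[3]

Final answer: [3]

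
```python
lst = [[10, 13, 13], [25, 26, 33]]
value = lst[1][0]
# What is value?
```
Trace:
  lst=[[10, 13, 13], [25, 26, 33]]
  lst=[[10, 13, 13], [25, 26, 33]], value=25

Final answer: 25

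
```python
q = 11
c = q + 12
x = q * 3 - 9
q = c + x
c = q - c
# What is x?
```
Trace:
  q=11
  q=11, c=23
  q=11, c=23, x=24
  q=47, c=23, x=24
  q=47, c=24, x=24

Final answer: 24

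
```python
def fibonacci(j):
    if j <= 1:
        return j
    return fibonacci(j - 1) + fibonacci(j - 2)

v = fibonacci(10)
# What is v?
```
Call trace (a repeated sub-call is expanded the first time; later identical calls just restate its return value):
fibonacci(j=10)
  fibonacci(j=9)
    fibonacci(j=8)
      fibonacci(j=7)
        fibonacci(j=6)
          fibonacci(j=5)
            fibonacci(j=4)
              fibonacci(j=3)
                fibonacci(j=2)
                  fibonacci(j=1)
                  -> return 1
                  fibonacci(j=0)
                  -> return 0
                -> return 1
                fibonacci(j=1)
                -> return 1
              -> return 2
              fibonacci(j=2) -> return 1  (same call as traced above)
            -> return 3
            fibonacci(j=3) -> return 2  (same call as traced above)
          -> return 5
          fibonacci(j=4) -> return 3  (same call as traced above)
        -> return 8
        fibonacci(j=5) -> return 5  (same call as traced above)
      -> return 13
      fibonacci(j=6) -> return 8  (same call as traced above)
    -> return 21
    fibonacci(j=7) -> return 13  (same call as traced above)
  -> return 34
  fibonacci(j=8) -> return 21  (same call as traced above)
-> return 55

Final answer: 55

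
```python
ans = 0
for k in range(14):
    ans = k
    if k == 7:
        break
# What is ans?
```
Trace:
  ans=0
  ans=0, k=0
  ans=1, k=1
  ans=2, k=2
  ans=3, k=3
  ans=4, k=4
  ans=5, k=5
  ans=6, k=6
  ans=7, k=7

Final answer: 7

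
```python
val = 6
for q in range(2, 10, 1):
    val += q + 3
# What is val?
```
Trace:
  val=6
  val=11, q=2
  val=17, q=3
  val=24, q=4
  val=32, q=5
  val=41, q=6
  val=51, q=7
  val=62, q=8
  val=74, q=9

Final answer: 74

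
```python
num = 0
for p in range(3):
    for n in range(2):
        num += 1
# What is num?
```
Trace:
  num=0
  num=1, p=0, n=0
  num=2, p=0, n=1
  num=3, p=1, n=0
  num=4, p=1, n=1
  num=5, p=2, n=0
  num=6, p=2, n=1

Final answer: 6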